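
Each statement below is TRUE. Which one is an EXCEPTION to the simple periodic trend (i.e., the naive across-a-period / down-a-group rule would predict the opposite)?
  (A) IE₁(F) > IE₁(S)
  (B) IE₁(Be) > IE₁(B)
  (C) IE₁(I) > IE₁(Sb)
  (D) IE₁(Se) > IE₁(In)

The general trend: first ionization energy increases across a period and decreases down a group.
(A) F (period 2, group 17) vs S (period 3, group 16): the stated order agrees with the simple trend.
(B) Be (period 2, group 2) vs B (period 2, group 13): the stated order contradicts the simple trend.
(C) I (period 5, group 17) vs Sb (period 5, group 15): the stated order agrees with the simple trend.
(D) Se (period 4, group 16) vs In (period 5, group 13): the stated order agrees with the simple trend.
The exception is (B): removing B's lone 2p electron is easier than breaking Be's filled 2s².

(B)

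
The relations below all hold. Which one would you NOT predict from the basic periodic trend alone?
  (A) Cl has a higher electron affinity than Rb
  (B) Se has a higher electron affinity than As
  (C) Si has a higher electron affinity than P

The general trend: electron affinity increases across a period and decreases down a group.
(A) Cl (period 3, group 17) vs Rb (period 5, group 1): the stated order agrees with the simple trend.
(B) Se (period 4, group 16) vs As (period 4, group 15): the stated order agrees with the simple trend.
(C) Si (period 3, group 14) vs P (period 3, group 15): the stated order contradicts the simple trend.
The exception is (C): adding an electron to P's half-filled 3p³ is unfavourable, so Si (3p²) has the more exothermic EA.

(C)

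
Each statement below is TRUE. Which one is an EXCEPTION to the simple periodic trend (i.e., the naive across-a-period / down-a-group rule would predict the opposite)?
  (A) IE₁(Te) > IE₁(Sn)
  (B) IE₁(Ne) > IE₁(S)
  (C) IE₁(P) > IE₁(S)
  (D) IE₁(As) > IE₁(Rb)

(C)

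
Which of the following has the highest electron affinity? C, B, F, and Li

F

EA tends to increase across a period and decrease down a group, though the pattern is less regular than for IE or radius.
All lie in period 2; the across-period trend (electron affinity increases left to right) applies, with the exception below.
Note the exception: Li has a higher electron affinity than B, contrary to the simple trend — B's ns²np¹ configuration gives only a small electron affinity — the sparsely filled np subshell binds an added electron weakly.
Tabulated electron affinity (kJ/mol): Li 60, B 27, C 122, F 328.
The highest electron affinity among these belongs to F.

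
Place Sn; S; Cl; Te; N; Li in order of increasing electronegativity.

Li is in period 2, group 1; N is in period 2, group 15; S is in period 3, group 16; Cl is in period 3, group 17; Sn is in period 5, group 14; Te is in period 5, group 16.
Atoms toward the upper right of the periodic table pull bonding electrons most strongly.
Neither a single period nor a single group — weigh both effects.
Sn > Li: the two effects oppose for this pair; the across-period effect wins (1.96 vs 0.98).
Te > Sn: Te lies to the right of Sn in period 5, so the across-period effect alone puts Te higher.
S > Te: they share group 16; the group trend gives S the larger value.
N > S: period and group pull opposite ways; the down-group shift dominates (3.04 vs 2.58).
Cl > N: period and group pull opposite ways; the across-period shift dominates (3.16 vs 3.04).
Tabulated electronegativity (Pauling): Li 0.98, N 3.04, S 2.58, Cl 3.16, Sn 1.96, Te 2.10.
So from lowest to highest: Li < Sn < Te < S < N < Cl.

Li < Sn < Te < S < N < Cl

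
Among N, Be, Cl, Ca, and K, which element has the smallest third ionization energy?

IE_3 is the cost of taking one more electron from the +2 cation: N²⁺ still has 3 valence electrons; Be²⁺ is the bare [He] core; Cl²⁺ still has 5 valence electrons; Ca²⁺ is the bare [Ar] core; K²⁺ is already 1 electron into the core.
Usually core removal costs more than valence removal, but here the competition is close: a tightly held n=2 valence electron can cost more to remove than an n=3 core electron, so the actual values have to decide it.
Valence configurations: N²⁺ [He]2s²2p¹, Cl²⁺ [Ne]3s²3p³.
The numbers (kJ/mol): N 4578, Be 14849, Cl 3822, Ca 4912, K 4420.
Overall IE_3 order: Cl < K < N < Ca < Be.

Cl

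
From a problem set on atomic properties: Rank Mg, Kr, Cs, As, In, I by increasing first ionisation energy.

Cs, In, Mg, As, I, Kr

IE₁ increases left→right with effective nuclear charge and decreases top→bottom as the valence shell moves farther out.
These span different periods and groups, so the two trends combine.
In > Cs: both effects reinforce here, so In is clearly the higher of the two.
Mg > In: period and group pull opposite ways; the down-group shift dominates (738 vs 558 kJ/mol).
As > Mg: period and group pull opposite ways; the across-period shift dominates (947 vs 738 kJ/mol).
I > As: the two effects oppose for this pair; the across-period effect wins (1008 vs 947 kJ/mol).
Kr > I: relative to I, both the across-period and down-group shifts push Kr's first ionization energy up.
Approximate values (kJ/mol): Mg 738, As 947, Kr 1351, In 558, I 1008, Cs 376.
So from lowest to highest: Cs < In < Mg < As < I < Kr.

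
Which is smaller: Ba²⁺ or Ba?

Forming Ba²⁺ removes 2 electrons from Ba. Fewer electrons for the same nuclear charge means less shielding and a higher Z_eff on the remaining electrons, and for main-group metals the entire outer shell is lost.
A cation is smaller than its parent atom: Ba²⁺ < Ba.

Ba²⁺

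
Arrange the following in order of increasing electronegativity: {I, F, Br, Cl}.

Electronegativity increases across a period and decreases down a group, tracking effective nuclear charge and atomic size.
All are in group 17, so electronegativity increases up the group.
So from lowest to highest: I < Br < Cl < F.

I, Br, Cl, F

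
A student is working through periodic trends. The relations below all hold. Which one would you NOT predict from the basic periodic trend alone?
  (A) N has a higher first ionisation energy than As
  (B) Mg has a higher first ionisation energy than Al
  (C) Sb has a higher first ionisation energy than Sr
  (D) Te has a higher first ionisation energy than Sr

(B)

The general trend: first ionisation energy increases across a period and decreases down a group.
(A) N (period 2, group 15) vs As (period 4, group 15): the stated order agrees with the simple trend.
(B) Mg (period 3, group 2) vs Al (period 3, group 13): the stated order contradicts the simple trend.
(C) Sb (period 5, group 15) vs Sr (period 5, group 2): the stated order agrees with the simple trend.
(D) Te (period 5, group 16) vs Sr (period 5, group 2): the stated order agrees with the simple trend.
The exception is (B): Al's single 3p electron is easier to remove than one from Mg's filled 3s².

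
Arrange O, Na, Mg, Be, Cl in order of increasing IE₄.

Consider each +3 ion: O³⁺ still has 3 valence electrons; Na³⁺ is already 2 electrons into the core; Mg³⁺ is already 1 electron into the core; Be³⁺ is already 1 electron into the core; Cl³⁺ still has 4 valence electrons.
Pulling an electron out of a noble-gas core costs far more than removing a remaining valence electron, so Na, Mg and Be sit at the high end of IE_4.
Valence configurations: O³⁺ [He]2s²2p¹, Cl³⁺ [Ne]3s²3p².
The numbers (kJ/mol): O 7469, Na 9543, Mg 10543, Be 21007, Cl 5159.
So the fourth ionization energies run Cl < O < Na < Mg < Be.

Cl < O < Na < Mg < Be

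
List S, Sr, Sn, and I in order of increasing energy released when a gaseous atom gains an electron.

Sr < Sn < S < I

S is in period 3, group 16; Sr is in period 5, group 2; Sn is in period 5, group 14; I is in period 5, group 17.
Atoms with high Z_eff and room in the valence shell (especially the halogens) have the most exothermic electron affinities.
These span different periods and groups, so the two trends combine.
Sn > Sr: both are in period 5; the period trend gives Sn the larger value.
S > Sn: relative to Sn, both the across-period and down-group shifts push S's electron affinity up.
I > S: period and group pull opposite ways; the across-period shift dominates (295 vs 200 kJ/mol).
For reference (kJ/mol): S 200, Sr 5, Sn 107, I 295.
So from lowest to highest: Sr < Sn < S < I.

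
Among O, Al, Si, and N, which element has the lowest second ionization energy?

Si

The second ionization energy removes an electron from the +1 ion. For each element: O⁺ still has 5 valence electrons; Al⁺ still has 2 valence electrons; Si⁺ still has 3 valence electrons; N⁺ still has 4 valence electrons.
All are still removing valence electrons, so compare the +1 ions as you would atoms: IE_2 generally rises across a period (higher Z_eff) and falls down a group (larger shell), subject to the usual subshell exceptions.
Valence configurations: O⁺ [He]2s²2p³, Al⁺ [Ne]3s², Si⁺ [Ne]3s²3p¹, N⁺ [He]2s²2p².
Si⁺ loses a lone 3p electron whereas Al⁺ must break into a filled 3s² pair, so IE_2(Al) > IE_2(Si) even though Si has the higher nuclear charge.
The numbers (kJ/mol): O 3388, Al 1817, Si 1577, N 2856.
Overall IE_2 order: Si < Al < N < O.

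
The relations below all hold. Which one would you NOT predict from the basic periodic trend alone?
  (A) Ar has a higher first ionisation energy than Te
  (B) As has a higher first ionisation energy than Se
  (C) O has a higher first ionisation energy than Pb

The general trend: first ionisation energy increases across a period and decreases down a group.
(A) Ar (period 3, group 18) vs Te (period 5, group 16): the stated order agrees with the simple trend.
(B) As (period 4, group 15) vs Se (period 4, group 16): the stated order contradicts the simple trend.
(C) O (period 2, group 16) vs Pb (period 6, group 14): the stated order agrees with the simple trend.
The exception is (B): Se (4p⁴) ionizes more easily than half-filled As (4p³).

(B)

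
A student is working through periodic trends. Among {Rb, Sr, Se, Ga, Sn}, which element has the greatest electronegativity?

Ga is in period 4, group 13; Se is in period 4, group 16; Rb is in period 5, group 1; Sr is in period 5, group 2; Sn is in period 5, group 14.
Electronegativity increases across a period and decreases down a group, tracking effective nuclear charge and atomic size.
These span different periods and groups, so the two trends combine.
Sr > Rb: both are in period 5; the period trend gives Sr the larger value.
Ga > Sr: relative to Sr, both the across-period and down-group shifts push Ga's electronegativity up.
Sn > Ga: the two effects oppose for this pair; the across-period effect wins (1.96 vs 1.81).
Se > Sn: relative to Sn, both the across-period and down-group shifts push Se's electronegativity up.
Approximate values (Pauling): Ga 1.81, Se 2.55, Rb 0.82, Sr 0.95, Sn 1.96.
The greatest electronegativity among these belongs to Se.

Se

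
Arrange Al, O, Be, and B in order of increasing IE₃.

IE_3 is the cost of taking one more electron from the +2 cation: Al²⁺ still has 1 valence electron; O²⁺ still has 4 valence electrons; Be²⁺ is the bare [He] core; B²⁺ still has 1 valence electron.
Breaking into a closed-shell core is much more expensive than removing a leftover valence electron — Be has the largest IE_3 here.
Valence configurations: Al²⁺ [Ne]3s¹, O²⁺ [He]2s²2p², B²⁺ [He]2s¹.
Approximate IE_3 values (kJ/mol): Al 2745, O 5300, Be 14849, B 3660.
So the third ionization energies run Al < B < O < Be.

Al < B < O < Be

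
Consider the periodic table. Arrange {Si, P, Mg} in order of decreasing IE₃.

Mg, Si, P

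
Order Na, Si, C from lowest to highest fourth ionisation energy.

After 3 electrons have been removed, what remains? Na³⁺ is already 2 electrons into the core; Si³⁺ still has 1 valence electron; C³⁺ still has 1 valence electron.
Pulling an electron out of a noble-gas core costs far more than removing a remaining valence electron, so Na sits at the high end of IE_4.
Valence configurations: Si³⁺ [Ne]3s¹, C³⁺ [He]2s¹.
Approximate IE_4 values (kJ/mol): Na 9543, Si 4356, C 6223.
Hence IE_4: Si < C < Na.

Si < C < Na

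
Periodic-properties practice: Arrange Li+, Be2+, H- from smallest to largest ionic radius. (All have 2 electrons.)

Be2+ < Li+ < H-

All of these have 2 electrons, so size is governed by nuclear charge alone: the more protons, the stronger the pull on the same electron cloud, and the smaller the ion.
Nuclear charges: Be2+ (Z=4), Li+ (Z=3), H- (Z=1).
Smallest to largest: Be2+ < Li+ < H-.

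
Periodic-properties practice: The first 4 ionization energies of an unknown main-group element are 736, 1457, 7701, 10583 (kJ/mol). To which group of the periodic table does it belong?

Group 2

Look for the largest jump between consecutive ionization energies: IE3/IE2 ≈ 5.3, far larger than any earlier ratio.
That jump marks the point where a core electron is being removed. So the atom has 2 valence electrons.
A main-group element with 2 valence electrons is in group 2.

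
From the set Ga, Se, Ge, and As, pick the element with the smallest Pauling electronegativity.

Ga

Ga is in period 4, group 13; Ge is in period 4, group 14; As is in period 4, group 15; Se is in period 4, group 16.
Electronegativity increases across a period and decreases down a group, tracking effective nuclear charge and atomic size.
All lie in period 4, so electronegativity increases left to right.
The smallest Pauling electronegativity among these belongs to Ga.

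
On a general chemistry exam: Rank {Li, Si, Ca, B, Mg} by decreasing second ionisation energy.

Consider each +1 ion: Li⁺ is the bare [He] core; Si⁺ still has 3 valence electrons; Ca⁺ still has 1 valence electron; B⁺ still has 2 valence electrons; Mg⁺ still has 1 valence electron.
Core electrons are held far more tightly than valence electrons, so Li tops the IE_2 order.
Valence configurations: Si⁺ [Ne]3s²3p¹, Ca⁺ [Ar]4s¹, B⁺ [He]2s², Mg⁺ [Ne]3s¹.
The numbers (kJ/mol): Li 7298, Si 1577, Ca 1145, B 2427, Mg 1451.
So the second ionization energies run Ca < Mg < Si < B < Li.

Li > B > Si > Mg > Ca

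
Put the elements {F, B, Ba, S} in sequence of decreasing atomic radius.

Ba, S, B, F

Moving right in a period, electrons are added to the same shell under a stronger nuclear pull, so atoms get smaller; moving down, a new shell is opened and atoms get larger.
These span different periods and groups, so the two trends combine.
B > F: both are in period 2; the period trend gives B the larger value.
S > B: the two effects oppose for this pair; the down-group effect wins (103 vs 85 pm).
Ba > S: relative to S, both the across-period and down-group shifts push Ba's atomic radius up.
Approximate values (pm): B 85, F 64, S 103, Ba 196.
So from largest to smallest: Ba > S > B > F.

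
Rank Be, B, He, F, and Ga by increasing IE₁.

IE₁ increases left→right with effective nuclear charge and decreases top→bottom as the valence shell moves farther out.
Here both period and group differ, so the two effects have to be weighed against each other.
B > Ga: B sits above Ga in group 13, so the down-group effect alone puts B higher.
Be > B: this pair runs against the simple trend — see the exception note.
F > Be: F lies to the right of Be in period 2, so the across-period effect alone puts F higher.
He > F: both effects reinforce here, so He is clearly the higher of the two.
Note the exception: Be has a higher first ionization energy than B, contrary to the simple trend — removing B's lone 2p electron is easier than breaking Be's filled 2s².
Tabulated first ionization energy (kJ/mol): He 2372, Be 900, B 801, F 1681, Ga 579.
So from lowest to highest: Ga < B < Be < F < He.

Ga < B < Be < F < He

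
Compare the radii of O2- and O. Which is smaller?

Forming O2- adds 2 electrons to O. More electron–electron repulsion in the same shell, with unchanged nuclear charge, lets the cloud expand.
An anion is larger than its parent atom: O2- > O.

O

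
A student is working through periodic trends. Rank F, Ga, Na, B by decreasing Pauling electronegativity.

Electronegativity increases across a period and decreases down a group, tracking effective nuclear charge and atomic size.
Neither a single period nor a single group — weigh both effects.
Ga > Na: the two effects oppose for this pair; the across-period effect wins (1.81 vs 0.93).
B > Ga: they share group 13; the group trend gives B the larger value.
F > B: F lies to the right of B in period 2, so the across-period effect alone puts F higher.
Approximate values (Pauling): B 2.04, F 3.98, Na 0.93, Ga 1.81.
So from highest to lowest: F > B > Ga > Na.

F > B > Ga > Na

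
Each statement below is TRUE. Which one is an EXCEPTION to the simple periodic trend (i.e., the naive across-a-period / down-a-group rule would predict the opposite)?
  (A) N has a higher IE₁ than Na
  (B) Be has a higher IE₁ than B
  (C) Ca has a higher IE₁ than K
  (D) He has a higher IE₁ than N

The general trend: IE₁ increases across a period and decreases down a group.
(A) N (period 2, group 15) vs Na (period 3, group 1): the stated order agrees with the simple trend.
(B) Be (period 2, group 2) vs B (period 2, group 13): the stated order contradicts the simple trend.
(C) Ca (period 4, group 2) vs K (period 4, group 1): the stated order agrees with the simple trend.
(D) He (period 1, group 18) vs N (period 2, group 15): the stated order agrees with the simple trend.
The exception is (B): removing B's lone 2p electron is easier than breaking Be's filled 2s².

(B)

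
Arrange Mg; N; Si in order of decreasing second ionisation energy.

The second ionization energy removes an electron from the +1 ion. For each element: Mg⁺ still has 1 valence electron; N⁺ still has 4 valence electrons; Si⁺ still has 3 valence electrons.
All are still removing valence electrons, so compare the +1 ions as you would atoms: IE_2 generally rises across a period (higher Z_eff) and falls down a group (larger shell), subject to the usual subshell exceptions.
Valence configurations: Mg⁺ [Ne]3s¹, N⁺ [He]2s²2p², Si⁺ [Ne]3s²3p¹.
Approximate IE_2 values (kJ/mol): Mg 1451, N 2856, Si 1577.
Overall IE_2 order: Mg < Si < N.

N > Si > Mg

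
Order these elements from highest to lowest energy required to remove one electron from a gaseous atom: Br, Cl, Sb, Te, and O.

O is in period 2, group 16; Cl is in period 3, group 17; Br is in period 4, group 17; Sb is in period 5, group 15; Te is in period 5, group 16.
IE₁ increases left→right with effective nuclear charge and decreases top→bottom as the valence shell moves farther out.
These span different periods and groups, so the two trends combine.
Te > Sb: Te lies to the right of Sb in period 5, so the across-period effect alone puts Te higher.
Br > Te: both effects reinforce here, so Br is clearly the higher of the two.
Cl > Br: Cl sits above Br in group 17, so the down-group effect alone puts Cl higher.
O > Cl: the two effects oppose for this pair; the down-group effect wins (1314 vs 1251 kJ/mol).
For reference (kJ/mol): O 1314, Cl 1251, Br 1140, Sb 831, Te 869.
So from highest to lowest: O > Cl > Br > Te > Sb.

O, Cl, Br, Te, Sb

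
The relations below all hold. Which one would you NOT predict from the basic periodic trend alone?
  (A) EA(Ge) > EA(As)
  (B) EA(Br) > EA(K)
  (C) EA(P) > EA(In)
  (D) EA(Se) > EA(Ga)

(A)

The general trend: electron affinity increases across a period and decreases down a group.
(A) Ge (period 4, group 14) vs As (period 4, group 15): the stated order contradicts the simple trend.
(B) Br (period 4, group 17) vs K (period 4, group 1): the stated order agrees with the simple trend.
(C) P (period 3, group 15) vs In (period 5, group 13): the stated order agrees with the simple trend.
(D) Se (period 4, group 16) vs Ga (period 4, group 13): the stated order agrees with the simple trend.
The exception is (A): adding an electron to As's half-filled 4p³ is unfavourable, so Ge (4p²) has the more exothermic EA.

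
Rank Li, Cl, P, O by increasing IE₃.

P, Cl, O, Li

IE_3 is the cost of taking one more electron from the +2 cation: Li²⁺ is already 1 electron into the core; Cl²⁺ still has 5 valence electrons; P²⁺ still has 3 valence electrons; O²⁺ still has 4 valence electrons.
Pulling an electron out of a noble-gas core costs far more than removing a remaining valence electron, so Li sits at the high end of IE_3.
Valence configurations: Cl²⁺ [Ne]3s²3p³, P²⁺ [Ne]3s²3p¹, O²⁺ [He]2s²2p².
Tabulated IE_3 (kJ/mol): Li 11815, Cl 3822, P 2914, O 5300.
Putting it together, IE_3: P < Cl < O < Li.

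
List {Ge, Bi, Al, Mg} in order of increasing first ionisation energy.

Al, Bi, Mg, Ge

IE₁ increases left→right with effective nuclear charge and decreases top→bottom as the valence shell moves farther out.
These span different periods and groups, so the two trends combine.
Bi > Al: the two effects oppose for this pair; the across-period effect wins (703 vs 578 kJ/mol).
Mg > Bi: period and group pull opposite ways; the down-group shift dominates (738 vs 703 kJ/mol).
Ge > Mg: the two effects oppose for this pair; the across-period effect wins (762 vs 738 kJ/mol).
Note the exception: Mg has a higher first ionization energy than Al, contrary to the simple trend — Al's single 3p electron is easier to remove than one from Mg's filled 3s².
Tabulated first ionization energy (kJ/mol): Mg 738, Al 578, Ge 762, Bi 703.
So from lowest to highest: Al < Bi < Mg < Ge.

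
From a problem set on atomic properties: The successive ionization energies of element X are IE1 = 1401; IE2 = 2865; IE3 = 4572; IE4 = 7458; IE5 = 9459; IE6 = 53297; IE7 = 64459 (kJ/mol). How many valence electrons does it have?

5

Look for the largest jump between consecutive ionization energies: IE6/IE5 ≈ 5.6, far larger than any earlier ratio.
That jump marks the point where a core electron is being removed. So the atom has 5 valence electrons.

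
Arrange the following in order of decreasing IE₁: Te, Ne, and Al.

Ne, Te, Al

Ne is in period 2, group 18; Al is in period 3, group 13; Te is in period 5, group 16.
Removing the outermost electron gets harder across a period and easier down a group.
Here both period and group differ, so the two effects have to be weighed against each other.
Te > Al: period and group pull opposite ways; the across-period shift dominates (869 vs 578 kJ/mol).
Ne > Te: relative to Te, both the across-period and down-group shifts push Ne's first ionization energy up.
Approximate values (kJ/mol): Ne 2081, Al 578, Te 869.
So from highest to lowest: Ne > Te > Al.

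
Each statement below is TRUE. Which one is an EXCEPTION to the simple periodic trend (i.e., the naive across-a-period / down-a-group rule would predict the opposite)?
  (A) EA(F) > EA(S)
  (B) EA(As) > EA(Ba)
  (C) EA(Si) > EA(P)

(C)

The general trend: electron affinity increases across a period and decreases down a group.
(A) F (period 2, group 17) vs S (period 3, group 16): the stated order agrees with the simple trend.
(B) As (period 4, group 15) vs Ba (period 6, group 2): the stated order agrees with the simple trend.
(C) Si (period 3, group 14) vs P (period 3, group 15): the stated order contradicts the simple trend.
The exception is (C): adding an electron to P's half-filled 3p³ is unfavourable, so Si (3p²) has the more exothermic EA.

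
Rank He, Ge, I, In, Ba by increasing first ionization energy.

First ionization energy rises across a period (greater Z_eff holds electrons more tightly) and falls down a group (valence electrons are farther from the nucleus).
Neither a single period nor a single group — weigh both effects.
In > Ba: both effects reinforce here, so In is clearly the higher of the two.
Ge > In: both effects reinforce here, so Ge is clearly the higher of the two.
I > Ge: period and group pull opposite ways; the across-period shift dominates (1008 vs 762 kJ/mol).
He > I: both effects reinforce here, so He is clearly the higher of the two.
For reference (kJ/mol): He 2372, Ge 762, In 558, I 1008, Ba 503.
So from lowest to highest: Ba < In < Ge < I < He.

Ba < In < Ge < I < He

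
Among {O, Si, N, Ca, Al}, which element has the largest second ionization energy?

O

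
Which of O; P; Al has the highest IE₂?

Consider each +1 ion: O⁺ still has 5 valence electrons; P⁺ still has 4 valence electrons; Al⁺ still has 2 valence electrons.
All are still removing valence electrons, so compare the +1 ions as you would atoms: IE_2 generally rises across a period (higher Z_eff) and falls down a group (larger shell), subject to the usual subshell exceptions.
Valence configurations: O⁺ [He]2s²2p³, P⁺ [Ne]3s²3p², Al⁺ [Ne]3s².
Tabulated IE_2 (kJ/mol): O 3388, P 1907, Al 1817.
Hence IE_2: Al < P < O.

O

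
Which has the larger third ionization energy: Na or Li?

Consider each +2 ion: Na²⁺ is already 1 electron into the core; Li²⁺ is already 1 electron into the core.
All of these are removing an electron from a noble-gas core or deeper; the smaller core (lower principal quantum number) is held far more tightly, and within a period the higher nuclear charge binds the same core more tightly.
The numbers (kJ/mol): Na 6910, Li 11815.
Overall IE_3 order: Na < Li.

Li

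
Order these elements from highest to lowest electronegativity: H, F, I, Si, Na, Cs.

H is in period 1, group 1; F is in period 2, group 17; Na is in period 3, group 1; Si is in period 3, group 14; I is in period 5, group 17; Cs is in period 6, group 1.
Smaller atoms with higher effective nuclear charge are more electronegative.
Here both period and group differ, so the two effects have to be weighed against each other.
Na > Cs: they share group 1; the group trend gives Na the larger value.
Si > Na: both are in period 3; the period trend gives Si the larger value.
H > Si: the two effects oppose for this pair; the down-group effect wins (2.20 vs 1.90).
I > H: the two effects oppose for this pair; the across-period effect wins (2.66 vs 2.20).
F > I: they share group 17; the group trend gives F the larger value.
Approximate values (Pauling): H 2.20, F 3.98, Na 0.93, Si 1.90, I 2.66, Cs 0.79.
So from highest to lowest: F > I > H > Si > Na > Cs.

F > I > H > Si > Na > Cs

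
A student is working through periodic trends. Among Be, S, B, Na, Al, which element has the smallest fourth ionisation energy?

S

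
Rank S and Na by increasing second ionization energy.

S < Na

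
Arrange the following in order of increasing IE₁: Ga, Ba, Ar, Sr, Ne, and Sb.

Ba, Sr, Ga, Sb, Ar, Ne

Ne is in period 2, group 18; Ar is in period 3, group 18; Ga is in period 4, group 13; Sr is in period 5, group 2; Sb is in period 5, group 15; Ba is in period 6, group 2.
Removing the outermost electron gets harder across a period and easier down a group.
Neither a single period nor a single group — weigh both effects.
Sr > Ba: Sr sits above Ba in group 2, so the down-group effect alone puts Sr higher.
Ga > Sr: both effects reinforce here, so Ga is clearly the higher of the two.
Sb > Ga: the two effects oppose for this pair; the across-period effect wins (831 vs 579 kJ/mol).
Ar > Sb: both effects reinforce here, so Ar is clearly the higher of the two.
Ne > Ar: they share group 18; the group trend gives Ne the larger value.
Approximate values (kJ/mol): Ne 2081, Ar 1521, Ga 579, Sr 550, Sb 831, Ba 503.
So from lowest to highest: Ba < Sr < Ga < Sb < Ar < Ne.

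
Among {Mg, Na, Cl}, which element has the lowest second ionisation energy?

Consider each +1 ion: Mg⁺ still has 1 valence electron; Na⁺ is the bare [Ne] core; Cl⁺ still has 6 valence electrons.
Breaking into a closed-shell core is much more expensive than removing a leftover valence electron — Na has the largest IE_2 here.
Valence configurations: Mg⁺ [Ne]3s¹, Cl⁺ [Ne]3s²3p⁴.
Tabulated IE_2 (kJ/mol): Mg 1451, Na 4562, Cl 2298.
Overall IE_2 order: Mg < Cl < Na.

Mg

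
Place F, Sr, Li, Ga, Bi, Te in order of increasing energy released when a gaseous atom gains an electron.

Li is in period 2, group 1; F is in period 2, group 17; Ga is in period 4, group 13; Sr is in period 5, group 2; Te is in period 5, group 16; Bi is in period 6, group 15.
EA tends to increase across a period and decrease down a group, though the pattern is less regular than for IE or radius.
These span different periods and groups, so the two trends combine.
Ga > Sr: relative to Sr, both the across-period and down-group shifts push Ga's electron affinity up.
Li > Ga: period and group pull opposite ways; the down-group shift dominates (60 vs 29 kJ/mol).
Bi > Li: the two effects oppose for this pair; the across-period effect wins (91 vs 60 kJ/mol).
Te > Bi: both effects reinforce here, so Te is clearly the higher of the two.
F > Te: relative to Te, both the across-period and down-group shifts push F's electron affinity up.
Tabulated electron affinity (kJ/mol): Li 60, F 328, Ga 29, Sr 5, Te 190, Bi 91.
So from lowest to highest: Sr < Ga < Li < Bi < Te < F.

Sr, Ga, Li, Bi, Te, F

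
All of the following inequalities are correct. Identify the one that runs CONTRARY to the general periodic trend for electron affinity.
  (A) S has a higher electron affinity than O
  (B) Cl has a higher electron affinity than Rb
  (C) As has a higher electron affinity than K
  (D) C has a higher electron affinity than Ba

(A)

The general trend: electron affinity increases across a period and decreases down a group.
(A) S (period 3, group 16) vs O (period 2, group 16): the stated order contradicts the simple trend.
(B) Cl (period 3, group 17) vs Rb (period 5, group 1): the stated order agrees with the simple trend.
(C) As (period 4, group 15) vs K (period 4, group 1): the stated order agrees with the simple trend.
(D) C (period 2, group 14) vs Ba (period 6, group 2): the stated order agrees with the simple trend.
The exception is (A): the compact 2p subshell of O repels the added electron more than S's larger 3p does.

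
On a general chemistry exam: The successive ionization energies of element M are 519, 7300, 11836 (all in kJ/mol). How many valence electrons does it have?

Look for the largest jump between consecutive ionization energies: IE2/IE1 ≈ 14.1, far larger than any earlier ratio.
That jump marks the point where a core electron is being removed. So the atom has 1 valence electron.

1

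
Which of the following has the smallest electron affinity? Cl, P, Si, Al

Al

Al is in period 3, group 13; Si is in period 3, group 14; P is in period 3, group 15; Cl is in period 3, group 17.
Adding an electron releases more energy for atoms nearer the top right (short of the noble gases).
All lie in period 3; the across-period trend (electron affinity increases left to right) applies, with the exception below.
Note the exception: Si has a higher electron affinity than P, contrary to the simple trend — adding an electron to P's half-filled 3p³ is unfavourable, so Si (3p²) has the more exothermic EA.
Approximate values (kJ/mol): Al 42, Si 134, P 72, Cl 349.
The smallest electron affinity among these belongs to Al.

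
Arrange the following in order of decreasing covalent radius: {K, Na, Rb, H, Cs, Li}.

Cs, Rb, K, Na, Li, H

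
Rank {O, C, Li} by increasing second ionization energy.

C < O < Li

IE_2 is the cost of taking one more electron from the +1 cation: O⁺ still has 5 valence electrons; C⁺ still has 3 valence electrons; Li⁺ is the bare [He] core.
Pulling an electron out of a noble-gas core costs far more than removing a remaining valence electron, so Li sits at the high end of IE_2.
Valence configurations: O⁺ [He]2s²2p³, C⁺ [He]2s²2p¹.
Tabulated IE_2 (kJ/mol): O 3388, C 2353, Li 7298.
Hence IE_2: C < O < Li.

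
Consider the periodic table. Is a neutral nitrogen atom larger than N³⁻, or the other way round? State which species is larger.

N³⁻

Forming N³⁻ adds 3 electrons to N. More electron–electron repulsion in the same shell, with unchanged nuclear charge, lets the cloud expand.
An anion is larger than its parent atom: N³⁻ > N.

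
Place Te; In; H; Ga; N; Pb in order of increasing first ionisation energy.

H is in period 1, group 1; N is in period 2, group 15; Ga is in period 4, group 13; In is in period 5, group 13; Te is in period 5, group 16; Pb is in period 6, group 14.
First ionization energy rises across a period (greater Z_eff holds electrons more tightly) and falls down a group (valence electrons are farther from the nucleus).
These span different periods and groups, so the two trends combine.
Ga > In: Ga sits above In in group 13, so the down-group effect alone puts Ga higher.
Pb > Ga: period and group pull opposite ways; the across-period shift dominates (716 vs 579 kJ/mol).
Te > Pb: both effects reinforce here, so Te is clearly the higher of the two.
H > Te: the two effects oppose for this pair; the down-group effect wins (1312 vs 869 kJ/mol).
N > H: period and group pull opposite ways; the across-period shift dominates (1402 vs 1312 kJ/mol).
For reference (kJ/mol): H 1312, N 1402, Ga 579, In 558, Te 869, Pb 716.
So from lowest to highest: In < Ga < Pb < Te < H < N.

In < Ga < Pb < Te < H < N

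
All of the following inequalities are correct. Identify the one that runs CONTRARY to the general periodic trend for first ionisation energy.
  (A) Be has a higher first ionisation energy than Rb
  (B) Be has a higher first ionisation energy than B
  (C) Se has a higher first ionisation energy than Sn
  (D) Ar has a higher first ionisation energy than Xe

The general trend: first ionisation energy increases across a period and decreases down a group.
(A) Be (period 2, group 2) vs Rb (period 5, group 1): the stated order agrees with the simple trend.
(B) Be (period 2, group 2) vs B (period 2, group 13): the stated order contradicts the simple trend.
(C) Se (period 4, group 16) vs Sn (period 5, group 14): the stated order agrees with the simple trend.
(D) Ar (period 3, group 18) vs Xe (period 5, group 18): the stated order agrees with the simple trend.
The exception is (B): removing B's lone 2p electron is easier than breaking Be's filled 2s².

(B)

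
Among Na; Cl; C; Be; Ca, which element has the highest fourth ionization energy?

Consider each +3 ion: Na³⁺ is already 2 electrons into the core; Cl³⁺ still has 4 valence electrons; C³⁺ still has 1 valence electron; Be³⁺ is already 1 electron into the core; Ca³⁺ is already 1 electron into the core.
Pulling an electron out of a noble-gas core costs far more than removing a remaining valence electron, so Ca, Na and Be sit at the high end of IE_4.
Valence configurations: Cl³⁺ [Ne]3s²3p², C³⁺ [He]2s¹.
Approximate IE_4 values (kJ/mol): Na 9543, Cl 5159, C 6223, Be 21007, Ca 6491.
Overall IE_4 order: Cl < C < Ca < Na < Be.

Be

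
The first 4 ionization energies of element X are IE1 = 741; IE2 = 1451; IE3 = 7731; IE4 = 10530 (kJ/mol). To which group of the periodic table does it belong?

Look for the largest jump between consecutive ionization energies: IE3/IE2 ≈ 5.3, far larger than any earlier ratio.
That jump marks the point where a core electron is being removed. So the atom has 2 valence electrons.
A main-group element with 2 valence electrons is in group 2.

Group 2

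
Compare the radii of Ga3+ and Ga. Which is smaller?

Forming Ga3+ removes 3 electrons from Ga. Fewer electrons for the same nuclear charge means less shielding and a higher Z_eff on the remaining electrons, and for main-group metals the entire outer shell is lost.
A cation is smaller than its parent atom: Ga3+ < Ga.

Ga3+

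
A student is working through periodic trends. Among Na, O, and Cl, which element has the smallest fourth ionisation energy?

IE_4 is the cost of taking one more electron from the +3 cation: Na³⁺ is already 2 electrons into the core; O³⁺ still has 3 valence electrons; Cl³⁺ still has 4 valence electrons.
Core electrons are held far more tightly than valence electrons, so Na tops the IE_4 order.
Valence configurations: O³⁺ [He]2s²2p¹, Cl³⁺ [Ne]3s²3p².
Approximate IE_4 values (kJ/mol): Na 9543, O 7469, Cl 5159.
Putting it together, IE_4: Cl < O < Na.

Cl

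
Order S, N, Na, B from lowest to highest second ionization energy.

S, B, N, Na

IE_2 is the cost of taking one more electron from the +1 cation: S⁺ still has 5 valence electrons; N⁺ still has 4 valence electrons; Na⁺ is the bare [Ne] core; B⁺ still has 2 valence electrons.
Breaking into a closed-shell core is much more expensive than removing a leftover valence electron — Na has the largest IE_2 here.
Valence configurations: S⁺ [Ne]3s²3p³, N⁺ [He]2s²2p², B⁺ [He]2s².
Tabulated IE_2 (kJ/mol): S 2252, N 2856, Na 4562, B 2427.
Putting it together, IE_2: S < B < N < Na.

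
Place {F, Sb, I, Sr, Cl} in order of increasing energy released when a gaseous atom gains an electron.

F is in period 2, group 17; Cl is in period 3, group 17; Sr is in period 5, group 2; Sb is in period 5, group 15; I is in period 5, group 17.
EA tends to increase across a period and decrease down a group, though the pattern is less regular than for IE or radius.
Neither a single period nor a single group — weigh both effects.
Sb > Sr: Sb lies to the right of Sr in period 5, so the across-period effect alone puts Sb higher.
I > Sb: I lies to the right of Sb in period 5, so the across-period effect alone puts I higher.
F > I: they share group 17; the group trend gives F the larger value.
Cl > F: this pair runs against the simple trend — see the exception note.
Note the exception: Cl has a higher electron affinity than F, contrary to the simple trend — F's small 2p subshell makes the incoming electron feel strong e⁻–e⁻ repulsion, so Cl actually releases more energy on gaining an electron.
Tabulated electron affinity (kJ/mol): F 328, Cl 349, Sr 5, Sb 103, I 295.
So from lowest to highest: Sr < Sb < I < F < Cl.

Sr < Sb < I < F < Cl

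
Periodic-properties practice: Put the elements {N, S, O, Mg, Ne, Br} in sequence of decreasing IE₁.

Ne > N > O > Br > S > Mg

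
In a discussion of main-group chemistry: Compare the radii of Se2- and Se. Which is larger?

Se2-

Forming Se2- adds 2 electrons to Se. More electron–electron repulsion in the same shell, with unchanged nuclear charge, lets the cloud expand.
An anion is larger than its parent atom: Se2- > Se.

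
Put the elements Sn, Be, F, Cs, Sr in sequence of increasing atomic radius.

Be is in period 2, group 2; F is in period 2, group 17; Sr is in period 5, group 2; Sn is in period 5, group 14; Cs is in period 6, group 1.
Across a period the added protons contract the valence shell; down a group each new principal shell makes the atom larger.
Here both period and group differ, so the two effects have to be weighed against each other.
Be > F: both are in period 2; the period trend gives Be the larger value.
Sn > Be: the two effects oppose for this pair; the down-group effect wins (140 vs 102 pm).
Sr > Sn: both are in period 5; the period trend gives Sr the larger value.
Cs > Sr: relative to Sr, both the across-period and down-group shifts push Cs's atomic radius up.
Tabulated atomic radius (pm): Be 102, F 64, Sr 185, Sn 140, Cs 232.
So from smallest to largest: F < Be < Sn < Sr < Cs.

F < Be < Sn < Sr < Cs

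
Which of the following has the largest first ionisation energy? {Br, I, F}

F is in period 2, group 17; Br is in period 4, group 17; I is in period 5, group 17.
First ionization energy rises across a period (greater Z_eff holds electrons more tightly) and falls down a group (valence electrons are farther from the nucleus).
All are in group 17, so first ionization energy increases up the group.
The largest first ionisation energy among these belongs to F.

F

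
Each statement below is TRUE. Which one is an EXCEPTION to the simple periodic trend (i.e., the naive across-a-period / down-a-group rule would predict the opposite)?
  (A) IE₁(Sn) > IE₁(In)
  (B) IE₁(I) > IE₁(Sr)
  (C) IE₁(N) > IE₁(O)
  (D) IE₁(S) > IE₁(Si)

The general trend: IE₁ increases across a period and decreases down a group.
(A) Sn (period 5, group 14) vs In (period 5, group 13): the stated order agrees with the simple trend.
(B) I (period 5, group 17) vs Sr (period 5, group 2): the stated order agrees with the simple trend.
(C) N (period 2, group 15) vs O (period 2, group 16): the stated order contradicts the simple trend.
(D) S (period 3, group 16) vs Si (period 3, group 14): the stated order agrees with the simple trend.
The exception is (C): pairing an electron in O's 2p⁴ costs repulsion energy, so O ionizes more easily than half-filled N (2p³).

(C)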